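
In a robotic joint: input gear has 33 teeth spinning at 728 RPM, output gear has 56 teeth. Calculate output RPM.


Given: N1 = 33 teeth, w1 = 728 RPM, N2 = 56 teeth
Using N1*w1 = N2*w2
w2 = N1*w1 / N2
w2 = 33*728 / 56
w2 = 24024 / 56
w2 = 429 RPM

429 RPM


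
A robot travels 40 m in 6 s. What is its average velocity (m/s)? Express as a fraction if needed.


Given: distance d = 40 m, time t = 6 s
Using v = d / t
v = 40 / 6
v = 20/3 m/s

20/3 m/s


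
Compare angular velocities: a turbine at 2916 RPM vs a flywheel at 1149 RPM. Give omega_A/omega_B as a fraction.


Given: RPM_A = 2916, RPM_B = 1149
omega = 2*pi*RPM/60, so omega_A/omega_B = RPM_A / RPM_B
omega_A/omega_B = 2916 / 1149
omega_A/omega_B = 972/383

972/383


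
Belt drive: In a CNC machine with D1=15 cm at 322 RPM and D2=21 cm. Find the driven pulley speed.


Given: D1 = 15 cm, w1 = 322 RPM, D2 = 21 cm
Using D1*w1 = D2*w2
w2 = D1*w1 / D2
w2 = 15*322 / 21
w2 = 4830 / 21
w2 = 230 RPM

230 RPM


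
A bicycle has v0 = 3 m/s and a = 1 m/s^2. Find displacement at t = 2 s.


Given: v0 = 3 m/s, a = 1 m/s^2, t = 2 s
Using s = v0*t + (1/2)*a*t^2
s = 3*2 + (1/2)*1*2^2
s = 6 + (1/2)*4
s = 6 + 2
s = 8

8 m


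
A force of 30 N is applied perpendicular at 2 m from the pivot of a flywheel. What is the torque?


Given: F = 30 N, r = 2 m, angle = 90 deg (perpendicular)
Using tau = F * r * sin(90)
sin(90) = 1
tau = 30 * 2 * 1
tau = 60 Nm

60 Nm


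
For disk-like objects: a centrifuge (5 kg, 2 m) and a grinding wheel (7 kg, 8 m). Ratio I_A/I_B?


Given: M1=5 kg, R1=2 m, M2=7 kg, R2=8 m
For a disk: I = (1/2)*M*R^2, so I_A/I_B = (M1*R1^2)/(M2*R2^2)
M1*R1^2 = 5*4 = 20
M2*R2^2 = 7*64 = 448
I_A/I_B = 20/448 = 5/112

5/112


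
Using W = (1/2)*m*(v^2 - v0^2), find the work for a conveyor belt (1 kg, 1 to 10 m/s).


Given: m = 1 kg, v0 = 1 m/s, v = 10 m/s
Using W = (1/2)*m*(v^2 - v0^2)
v^2 = 10^2 = 100
v0^2 = 1^2 = 1
v^2 - v0^2 = 100 - 1 = 99
W = (1/2)*1*99 = 99/2 J

99/2 J


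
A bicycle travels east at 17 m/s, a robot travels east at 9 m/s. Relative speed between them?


Given: v_A = 17 m/s east, v_B = 9 m/s east
Both move in the same direction; relative speed = |v_A - v_B|
|17 - 9| = |8|
= 8 m/s

8 m/s


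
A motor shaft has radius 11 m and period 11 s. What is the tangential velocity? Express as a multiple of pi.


Given: radius r = 11 m, period T = 11 s
Using v = 2*pi*r / T
v = 2*pi*11 / 11
v = 22*pi / 11
v = 2*pi m/s

2*pi m/s


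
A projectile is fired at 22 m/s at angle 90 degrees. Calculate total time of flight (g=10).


Given: v0 = 22 m/s, theta = 90 deg, g = 10 m/s^2
sin(90) = 1
Using T = 2*v0*sin(theta) / g
T = 2*22*1 / 10
T = 44 / 10
T = 22/5 s

22/5 s


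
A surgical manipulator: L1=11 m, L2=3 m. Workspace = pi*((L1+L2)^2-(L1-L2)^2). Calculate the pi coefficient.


Given: L1 = 11, L2 = 3
(L1+L2)^2 = (14)^2 = 196
(L1-L2)^2 = (8)^2 = 64
Difference = 196 - 64 = 132
This equals 4*L1*L2 = 4*11*3 = 132
Workspace area = 132*pi

132


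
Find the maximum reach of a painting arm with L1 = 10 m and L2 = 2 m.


Given: L1 = 10 m, L2 = 2 m
For a 2-link planar arm, max reach = L1 + L2 (fully extended)
Max reach = 10 + 2
Max reach = 12 m

12 m


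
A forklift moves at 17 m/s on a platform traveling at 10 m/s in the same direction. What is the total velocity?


Given: object velocity = 17 m/s, platform velocity = 10 m/s (same direction)
Using classical velocity addition: v_total = v_object + v_platform
v_total = 17 + 10
v_total = 27 m/s

27 m/s


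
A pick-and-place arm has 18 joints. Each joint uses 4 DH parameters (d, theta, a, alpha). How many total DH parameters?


Given: 18 joints, 4 DH parameters per joint (d, theta, a, alpha)
Total DH parameters = number_of_joints * 4
Total = 18 * 4
Total = 72

72


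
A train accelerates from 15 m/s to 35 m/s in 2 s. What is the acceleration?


Given: initial velocity v0 = 15 m/s, final velocity v = 35 m/s, time t = 2 s
Using a = (v - v0) / t
a = (35 - 15) / 2
a = 20 / 2
a = 10 m/s^2

10 m/s^2


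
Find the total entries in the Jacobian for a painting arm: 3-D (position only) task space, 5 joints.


Given: task space dimension = 3, joints = 5
Jacobian is a 3 x 5 matrix
Total entries = rows * columns
Total = 3 * 5
Total = 15

15


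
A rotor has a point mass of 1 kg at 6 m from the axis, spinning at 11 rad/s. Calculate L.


Given: m = 1 kg, r = 6 m, omega = 11 rad/s
For a point mass: I = m*r^2
I = 1*6^2 = 1*36 = 36
L = I*omega = 36*11
L = 396 kg*m^2/s

396 kg*m^2/s


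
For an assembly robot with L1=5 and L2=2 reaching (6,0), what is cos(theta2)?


Given: L1 = 5, L2 = 2, target (x, y) = (6, 0)
Using cos(theta2) = (x^2 + y^2 - L1^2 - L2^2) / (2*L1*L2)
x^2 + y^2 = 6^2 + 0 = 36
L1^2 + L2^2 = 25 + 4 = 29
Numerator = 36 - 29 = 7
Denominator = 2*5*2 = 20
cos(theta2) = 7/20 = 7/20

7/20


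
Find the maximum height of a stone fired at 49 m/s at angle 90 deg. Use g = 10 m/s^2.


Given: v0 = 49 m/s, theta = 90 deg, g = 10 m/s^2
sin^2(90) = 1
Using H = v0^2 * sin^2(theta) / (2*g)
H = 49^2 * 1 / (2*10)
H = 2401 * 1 / 20
H = 2401 / 20
H = 2401/20 m

2401/20 m


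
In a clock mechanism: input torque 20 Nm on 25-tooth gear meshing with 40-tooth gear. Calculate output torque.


Given: N1 = 25, N2 = 40, T1 = 20 Nm
Using T2/T1 = N2/N1
T2 = T1 * N2 / N1
T2 = 20 * 40 / 25
T2 = 800 / 25
T2 = 32 Nm

32 Nm


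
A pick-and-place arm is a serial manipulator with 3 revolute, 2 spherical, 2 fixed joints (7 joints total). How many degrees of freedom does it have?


Given: serial robot with 3 revolute, 2 spherical, 2 fixed joints
DOF contribution per joint type: revolute=1, prismatic=1, spherical=3, fixed=0
DOF = 3*1 + 2*3 + 2*0
DOF = 9

9


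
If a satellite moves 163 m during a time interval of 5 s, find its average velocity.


Given: distance d = 163 m, time t = 5 s
Using v = d / t
v = 163 / 5
v = 163/5 m/s

163/5 m/s


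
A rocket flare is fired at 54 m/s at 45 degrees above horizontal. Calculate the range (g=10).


Given: v0 = 54 m/s, theta = 45 deg, g = 10 m/s^2
sin(2*45) = sin(90) = 1
Using R = v0^2 * sin(2*theta) / g
R = 54^2 * 1 / 10
R = 2916 / 10
R = 1458/5 m

1458/5 m


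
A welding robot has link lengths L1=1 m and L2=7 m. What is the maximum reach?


Given: L1 = 1 m, L2 = 7 m
For a 2-link planar arm, max reach = L1 + L2 (fully extended)
Max reach = 1 + 7
Max reach = 8 m

8 m


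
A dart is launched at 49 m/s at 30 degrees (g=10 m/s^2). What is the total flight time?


Given: v0 = 49 m/s, theta = 30 deg, g = 10 m/s^2
sin(30) = 1/2
Using T = 2*v0*sin(theta) / g
T = 2*49*1/2 / 10
T = 49 / 10
T = 49/10 s

49/10 s


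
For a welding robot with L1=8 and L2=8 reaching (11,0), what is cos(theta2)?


Given: L1 = 8, L2 = 8, target (x, y) = (11, 0)
Using cos(theta2) = (x^2 + y^2 - L1^2 - L2^2) / (2*L1*L2)
x^2 + y^2 = 11^2 + 0 = 121
L1^2 + L2^2 = 64 + 64 = 128
Numerator = 121 - 128 = -7
Denominator = 2*8*8 = 128
cos(theta2) = -7/128 = -7/128

-7/128


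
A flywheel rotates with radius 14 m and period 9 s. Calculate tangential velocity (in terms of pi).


Given: radius r = 14 m, period T = 9 s
Using v = 2*pi*r / T
v = 2*pi*14 / 9
v = 28*pi / 9
v = 28/9*pi m/s

28/9*pi m/s


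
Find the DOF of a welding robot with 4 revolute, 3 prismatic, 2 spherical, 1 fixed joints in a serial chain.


Given: serial robot with 4 revolute, 3 prismatic, 2 spherical, 1 fixed joints
DOF contribution per joint type: revolute=1, prismatic=1, spherical=3, fixed=0
DOF = 4*1 + 3*1 + 2*3 + 1*0
DOF = 13

13


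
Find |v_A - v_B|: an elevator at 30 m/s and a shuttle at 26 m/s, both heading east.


Given: v_A = 30 m/s east, v_B = 26 m/s east
Both move in the same direction; relative speed = |v_A - v_B|
|30 - 26| = |4|
= 4 m/s

4 m/s


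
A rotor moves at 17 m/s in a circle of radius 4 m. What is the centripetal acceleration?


Given: v = 17 m/s, r = 4 m
Using a_c = v^2 / r
a_c = 17^2 / 4
a_c = 289 / 4
a_c = 289/4 m/s^2

289/4 m/s^2


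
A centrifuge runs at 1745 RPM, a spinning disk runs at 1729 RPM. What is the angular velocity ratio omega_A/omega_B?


Given: RPM_A = 1745, RPM_B = 1729
omega = 2*pi*RPM/60, so omega_A/omega_B = RPM_A / RPM_B
omega_A/omega_B = 1745 / 1729
omega_A/omega_B = 1745/1729

1745/1729


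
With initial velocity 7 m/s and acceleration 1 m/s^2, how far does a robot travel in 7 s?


Given: v0 = 7 m/s, a = 1 m/s^2, t = 7 s
Using s = v0*t + (1/2)*a*t^2
s = 7*7 + (1/2)*1*7^2
s = 49 + (1/2)*49
s = 49 + 49/2
s = 147/2

147/2 m


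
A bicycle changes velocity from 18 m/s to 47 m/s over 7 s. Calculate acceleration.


Given: initial velocity v0 = 18 m/s, final velocity v = 47 m/s, time t = 7 s
Using a = (v - v0) / t
a = (47 - 18) / 7
a = 29 / 7
a = 29/7 m/s^2

29/7 m/s^2


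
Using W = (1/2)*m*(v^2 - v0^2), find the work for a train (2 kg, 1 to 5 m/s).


Given: m = 2 kg, v0 = 1 m/s, v = 5 m/s
Using W = (1/2)*m*(v^2 - v0^2)
v^2 = 5^2 = 25
v0^2 = 1^2 = 1
v^2 - v0^2 = 25 - 1 = 24
W = (1/2)*2*24 = 24 J

24 J


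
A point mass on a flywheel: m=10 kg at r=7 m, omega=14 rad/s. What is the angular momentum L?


Given: m = 10 kg, r = 7 m, omega = 14 rad/s
For a point mass: I = m*r^2
I = 10*7^2 = 10*49 = 490
L = I*omega = 490*14
L = 6860 kg*m^2/s

6860 kg*m^2/s


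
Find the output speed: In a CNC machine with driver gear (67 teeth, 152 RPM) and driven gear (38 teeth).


Given: N1 = 67 teeth, w1 = 152 RPM, N2 = 38 teeth
Using N1*w1 = N2*w2
w2 = N1*w1 / N2
w2 = 67*152 / 38
w2 = 10184 / 38
w2 = 268 RPM

268 RPM


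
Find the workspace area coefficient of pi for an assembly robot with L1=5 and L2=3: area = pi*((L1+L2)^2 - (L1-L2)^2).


Given: L1 = 5, L2 = 3
(L1+L2)^2 = (8)^2 = 64
(L1-L2)^2 = (2)^2 = 4
Difference = 64 - 4 = 60
This equals 4*L1*L2 = 4*5*3 = 60
Workspace area = 60*pi

60


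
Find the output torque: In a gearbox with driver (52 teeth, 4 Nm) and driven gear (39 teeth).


Given: N1 = 52, N2 = 39, T1 = 4 Nm
Using T2/T1 = N2/N1
T2 = T1 * N2 / N1
T2 = 4 * 39 / 52
T2 = 156 / 52
T2 = 3 Nm

3 Nm


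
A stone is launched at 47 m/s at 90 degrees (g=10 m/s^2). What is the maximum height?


Given: v0 = 47 m/s, theta = 90 deg, g = 10 m/s^2
sin^2(90) = 1
Using H = v0^2 * sin^2(theta) / (2*g)
H = 47^2 * 1 / (2*10)
H = 2209 * 1 / 20
H = 2209 / 20
H = 2209/20 m

2209/20 m


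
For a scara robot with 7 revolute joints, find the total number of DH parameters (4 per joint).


Given: 7 joints, 4 DH parameters per joint (d, theta, a, alpha)
Total DH parameters = number_of_joints * 4
Total = 7 * 4
Total = 28

28


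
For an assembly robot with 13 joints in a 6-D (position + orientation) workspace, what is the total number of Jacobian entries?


Given: task space dimension = 6, joints = 13
Jacobian is a 6 x 13 matrix
Total entries = rows * columns
Total = 6 * 13
Total = 78

78


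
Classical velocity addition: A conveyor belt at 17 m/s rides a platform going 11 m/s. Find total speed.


Given: object velocity = 17 m/s, platform velocity = 11 m/s (same direction)
Using classical velocity addition: v_total = v_object + v_platform
v_total = 17 + 11
v_total = 28 m/s

28 m/s


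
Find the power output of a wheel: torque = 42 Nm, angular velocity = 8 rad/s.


Given: tau = 42 Nm, omega = 8 rad/s
Using P = tau * omega
P = 42 * 8
P = 336 W

336 W


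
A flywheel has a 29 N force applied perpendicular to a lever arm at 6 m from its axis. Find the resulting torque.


Given: F = 29 N, r = 6 m, angle = 90 deg (perpendicular)
Using tau = F * r * sin(90)
sin(90) = 1
tau = 29 * 6 * 1
tau = 174 Nm

174 Nm


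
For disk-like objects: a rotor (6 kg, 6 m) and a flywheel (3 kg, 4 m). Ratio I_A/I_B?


Given: M1=6 kg, R1=6 m, M2=3 kg, R2=4 m
For a disk: I = (1/2)*M*R^2, so I_A/I_B = (M1*R1^2)/(M2*R2^2)
M1*R1^2 = 6*36 = 216
M2*R2^2 = 3*16 = 48
I_A/I_B = 216/48 = 9/2

9/2


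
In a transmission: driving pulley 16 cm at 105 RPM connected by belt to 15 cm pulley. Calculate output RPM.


Given: D1 = 16 cm, w1 = 105 RPM, D2 = 15 cm
Using D1*w1 = D2*w2
w2 = D1*w1 / D2
w2 = 16*105 / 15
w2 = 1680 / 15
w2 = 112 RPM

112 RPM


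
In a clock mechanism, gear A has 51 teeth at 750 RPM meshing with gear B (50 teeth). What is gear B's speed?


Given: N1 = 51 teeth, w1 = 750 RPM, N2 = 50 teeth
Using N1*w1 = N2*w2
w2 = N1*w1 / N2
w2 = 51*750 / 50
w2 = 38250 / 50
w2 = 765 RPM

765 RPM


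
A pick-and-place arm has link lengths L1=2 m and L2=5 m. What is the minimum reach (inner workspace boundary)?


Given: L1 = 2 m, L2 = 5 m
For a 2-link planar arm, min reach = |L1 - L2| (second link folded back)
Min reach = |2 - 5|
Min reach = 3 m

3 m


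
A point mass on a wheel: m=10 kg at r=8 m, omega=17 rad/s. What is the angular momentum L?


Given: m = 10 kg, r = 8 m, omega = 17 rad/s
For a point mass: I = m*r^2
I = 10*8^2 = 10*64 = 640
L = I*omega = 640*17
L = 10880 kg*m^2/s

10880 kg*m^2/s


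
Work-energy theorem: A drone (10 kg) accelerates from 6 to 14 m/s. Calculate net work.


Given: m = 10 kg, v0 = 6 m/s, v = 14 m/s
Using W = (1/2)*m*(v^2 - v0^2)
v^2 = 14^2 = 196
v0^2 = 6^2 = 36
v^2 - v0^2 = 196 - 36 = 160
W = (1/2)*10*160 = 800 J

800 J


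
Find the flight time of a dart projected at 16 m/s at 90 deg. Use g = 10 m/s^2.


Given: v0 = 16 m/s, theta = 90 deg, g = 10 m/s^2
sin(90) = 1
Using T = 2*v0*sin(theta) / g
T = 2*16*1 / 10
T = 32 / 10
T = 16/5 s

16/5 s


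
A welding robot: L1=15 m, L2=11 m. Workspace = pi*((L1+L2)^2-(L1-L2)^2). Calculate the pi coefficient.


Given: L1 = 15, L2 = 11
(L1+L2)^2 = (26)^2 = 676
(L1-L2)^2 = (4)^2 = 16
Difference = 676 - 16 = 660
This equals 4*L1*L2 = 4*15*11 = 660
Workspace area = 660*pi

660


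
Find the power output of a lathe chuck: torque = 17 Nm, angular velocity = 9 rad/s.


Given: tau = 17 Nm, omega = 9 rad/s
Using P = tau * omega
P = 17 * 9
P = 153 W

153 W


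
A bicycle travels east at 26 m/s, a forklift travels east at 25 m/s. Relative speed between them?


Given: v_A = 26 m/s east, v_B = 25 m/s east
Both move in the same direction; relative speed = |v_A - v_B|
|26 - 25| = |1|
= 1 m/s

1 m/s


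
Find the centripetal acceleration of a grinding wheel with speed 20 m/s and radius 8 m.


Given: v = 20 m/s, r = 8 m
Using a_c = v^2 / r
a_c = 20^2 / 8
a_c = 400 / 8
a_c = 50 m/s^2

50 m/s^2


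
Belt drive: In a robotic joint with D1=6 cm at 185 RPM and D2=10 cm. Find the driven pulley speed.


Given: D1 = 6 cm, w1 = 185 RPM, D2 = 10 cm
Using D1*w1 = D2*w2
w2 = D1*w1 / D2
w2 = 6*185 / 10
w2 = 1110 / 10
w2 = 111 RPM

111 RPM


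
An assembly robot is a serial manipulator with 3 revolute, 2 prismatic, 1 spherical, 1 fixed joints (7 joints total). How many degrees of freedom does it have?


Given: serial robot with 3 revolute, 2 prismatic, 1 spherical, 1 fixed joints
DOF contribution per joint type: revolute=1, prismatic=1, spherical=3, fixed=0
DOF = 3*1 + 2*1 + 1*3 + 1*0
DOF = 8

8


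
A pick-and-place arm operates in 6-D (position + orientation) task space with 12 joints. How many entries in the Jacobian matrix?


Given: task space dimension = 6, joints = 12
Jacobian is a 6 x 12 matrix
Total entries = rows * columns
Total = 6 * 12
Total = 72

72


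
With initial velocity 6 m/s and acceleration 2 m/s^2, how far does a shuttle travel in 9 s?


Given: v0 = 6 m/s, a = 2 m/s^2, t = 9 s
Using s = v0*t + (1/2)*a*t^2
s = 6*9 + (1/2)*2*9^2
s = 54 + (1/2)*162
s = 54 + 81
s = 135

135 m


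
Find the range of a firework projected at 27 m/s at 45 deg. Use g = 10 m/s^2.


Given: v0 = 27 m/s, theta = 45 deg, g = 10 m/s^2
sin(2*45) = sin(90) = 1
Using R = v0^2 * sin(2*theta) / g
R = 27^2 * 1 / 10
R = 729 / 10
R = 729/10 m

729/10 m


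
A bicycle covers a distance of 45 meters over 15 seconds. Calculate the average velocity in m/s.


Given: distance d = 45 m, time t = 15 s
Using v = d / t
v = 45 / 15
v = 3 m/s

3 m/s


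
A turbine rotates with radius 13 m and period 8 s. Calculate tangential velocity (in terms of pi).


Given: radius r = 13 m, period T = 8 s
Using v = 2*pi*r / T
v = 2*pi*13 / 8
v = 26*pi / 8
v = 13/4*pi m/s

13/4*pi m/s


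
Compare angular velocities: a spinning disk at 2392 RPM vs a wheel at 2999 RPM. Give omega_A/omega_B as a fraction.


Given: RPM_A = 2392, RPM_B = 2999
omega = 2*pi*RPM/60, so omega_A/omega_B = RPM_A / RPM_B
omega_A/omega_B = 2392 / 2999
omega_A/omega_B = 2392/2999

2392/2999


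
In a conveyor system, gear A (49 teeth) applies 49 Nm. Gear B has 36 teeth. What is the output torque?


Given: N1 = 49, N2 = 36, T1 = 49 Nm
Using T2/T1 = N2/N1
T2 = T1 * N2 / N1
T2 = 49 * 36 / 49
T2 = 1764 / 49
T2 = 36 Nm

36 Nm


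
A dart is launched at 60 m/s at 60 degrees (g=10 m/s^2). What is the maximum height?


Given: v0 = 60 m/s, theta = 60 deg, g = 10 m/s^2
sin^2(60) = 3/4
Using H = v0^2 * sin^2(theta) / (2*g)
H = 60^2 * 3/4 / (2*10)
H = 3600 * 3/4 / 20
H = 2700 / 20
H = 135 m

135 m


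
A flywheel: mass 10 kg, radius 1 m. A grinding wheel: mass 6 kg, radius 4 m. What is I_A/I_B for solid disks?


Given: M1=10 kg, R1=1 m, M2=6 kg, R2=4 m
For a disk: I = (1/2)*M*R^2, so I_A/I_B = (M1*R1^2)/(M2*R2^2)
M1*R1^2 = 10*1 = 10
M2*R2^2 = 6*16 = 96
I_A/I_B = 10/96 = 5/48

5/48


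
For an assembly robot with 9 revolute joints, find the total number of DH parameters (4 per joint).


Given: 9 joints, 4 DH parameters per joint (d, theta, a, alpha)
Total DH parameters = number_of_joints * 4
Total = 9 * 4
Total = 36

36


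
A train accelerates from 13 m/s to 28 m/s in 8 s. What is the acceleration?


Given: initial velocity v0 = 13 m/s, final velocity v = 28 m/s, time t = 8 s
Using a = (v - v0) / t
a = (28 - 13) / 8
a = 15 / 8
a = 15/8 m/s^2

15/8 m/s^2


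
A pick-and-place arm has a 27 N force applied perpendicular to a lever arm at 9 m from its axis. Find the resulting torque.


Given: F = 27 N, r = 9 m, angle = 90 deg (perpendicular)
Using tau = F * r * sin(90)
sin(90) = 1
tau = 27 * 9 * 1
tau = 243 Nm

243 Nm


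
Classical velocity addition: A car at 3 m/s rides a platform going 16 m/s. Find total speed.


Given: object velocity = 3 m/s, platform velocity = 16 m/s (same direction)
Using classical velocity addition: v_total = v_object + v_platform
v_total = 3 + 16
v_total = 19 m/s

19 m/s


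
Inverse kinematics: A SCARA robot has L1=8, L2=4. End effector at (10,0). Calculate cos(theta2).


Given: L1 = 8, L2 = 4, target (x, y) = (10, 0)
Using cos(theta2) = (x^2 + y^2 - L1^2 - L2^2) / (2*L1*L2)
x^2 + y^2 = 10^2 + 0 = 100
L1^2 + L2^2 = 64 + 16 = 80
Numerator = 100 - 80 = 20
Denominator = 2*8*4 = 64
cos(theta2) = 20/64 = 5/16

5/16


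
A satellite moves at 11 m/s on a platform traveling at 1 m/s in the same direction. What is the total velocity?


Given: object velocity = 11 m/s, platform velocity = 1 m/s (same direction)
Using classical velocity addition: v_total = v_object + v_platform
v_total = 11 + 1
v_total = 12 m/s

12 m/s


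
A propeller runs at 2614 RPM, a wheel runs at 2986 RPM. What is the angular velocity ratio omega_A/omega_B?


Given: RPM_A = 2614, RPM_B = 2986
omega = 2*pi*RPM/60, so omega_A/omega_B = RPM_A / RPM_B
omega_A/omega_B = 2614 / 2986
omega_A/omega_B = 1307/1493

1307/1493


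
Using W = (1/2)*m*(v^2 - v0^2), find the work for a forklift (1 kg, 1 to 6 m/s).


Given: m = 1 kg, v0 = 1 m/s, v = 6 m/s
Using W = (1/2)*m*(v^2 - v0^2)
v^2 = 6^2 = 36
v0^2 = 1^2 = 1
v^2 - v0^2 = 36 - 1 = 35
W = (1/2)*1*35 = 35/2 J

35/2 J


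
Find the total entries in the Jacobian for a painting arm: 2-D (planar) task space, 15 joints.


Given: task space dimension = 2, joints = 15
Jacobian is a 2 x 15 matrix
Total entries = rows * columns
Total = 2 * 15
Total = 30

30


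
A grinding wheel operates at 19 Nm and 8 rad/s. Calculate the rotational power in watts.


Given: tau = 19 Nm, omega = 8 rad/s
Using P = tau * omega
P = 19 * 8
P = 152 W

152 W


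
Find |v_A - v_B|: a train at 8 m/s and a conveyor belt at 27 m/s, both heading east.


Given: v_A = 8 m/s east, v_B = 27 m/s east
Both move in the same direction; relative speed = |v_A - v_B|
|8 - 27| = |-19|
= 19 m/s

19 m/s


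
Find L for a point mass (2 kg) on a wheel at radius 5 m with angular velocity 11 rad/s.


Given: m = 2 kg, r = 5 m, omega = 11 rad/s
For a point mass: I = m*r^2
I = 2*5^2 = 2*25 = 50
L = I*omega = 50*11
L = 550 kg*m^2/s

550 kg*m^2/s


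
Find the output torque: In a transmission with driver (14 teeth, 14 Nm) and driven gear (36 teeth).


Given: N1 = 14, N2 = 36, T1 = 14 Nm
Using T2/T1 = N2/N1
T2 = T1 * N2 / N1
T2 = 14 * 36 / 14
T2 = 504 / 14
T2 = 36 Nm

36 Nm


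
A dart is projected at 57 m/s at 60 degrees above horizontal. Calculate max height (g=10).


Given: v0 = 57 m/s, theta = 60 deg, g = 10 m/s^2
sin^2(60) = 3/4
Using H = v0^2 * sin^2(theta) / (2*g)
H = 57^2 * 3/4 / (2*10)
H = 3249 * 3/4 / 20
H = 9747/4 / 20
H = 9747/80 m

9747/80 m


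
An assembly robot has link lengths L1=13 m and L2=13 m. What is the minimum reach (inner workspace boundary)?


Given: L1 = 13 m, L2 = 13 m
For a 2-link planar arm, min reach = |L1 - L2| (second link folded back)
Min reach = |13 - 13|
Min reach = 0 m

0 m


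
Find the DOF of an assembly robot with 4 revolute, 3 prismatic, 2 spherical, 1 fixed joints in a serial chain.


Given: serial robot with 4 revolute, 3 prismatic, 2 spherical, 1 fixed joints
DOF contribution per joint type: revolute=1, prismatic=1, spherical=3, fixed=0
DOF = 4*1 + 3*1 + 2*3 + 1*0
DOF = 13

13


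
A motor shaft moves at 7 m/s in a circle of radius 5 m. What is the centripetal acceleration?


Given: v = 7 m/s, r = 5 m
Using a_c = v^2 / r
a_c = 7^2 / 5
a_c = 49 / 5
a_c = 49/5 m/s^2

49/5 m/s^2


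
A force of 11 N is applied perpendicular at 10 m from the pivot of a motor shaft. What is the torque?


Given: F = 11 N, r = 10 m, angle = 90 deg (perpendicular)
Using tau = F * r * sin(90)
sin(90) = 1
tau = 11 * 10 * 1
tau = 110 Nm

110 Nm


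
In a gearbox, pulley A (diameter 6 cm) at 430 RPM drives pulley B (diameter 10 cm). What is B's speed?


Given: D1 = 6 cm, w1 = 430 RPM, D2 = 10 cm
Using D1*w1 = D2*w2
w2 = D1*w1 / D2
w2 = 6*430 / 10
w2 = 2580 / 10
w2 = 258 RPM

258 RPM


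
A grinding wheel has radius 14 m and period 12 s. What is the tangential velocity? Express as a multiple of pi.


Given: radius r = 14 m, period T = 12 s
Using v = 2*pi*r / T
v = 2*pi*14 / 12
v = 28*pi / 12
v = 7/3*pi m/s

7/3*pi m/s


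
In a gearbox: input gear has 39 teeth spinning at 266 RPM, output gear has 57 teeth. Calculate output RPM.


Given: N1 = 39 teeth, w1 = 266 RPM, N2 = 57 teeth
Using N1*w1 = N2*w2
w2 = N1*w1 / N2
w2 = 39*266 / 57
w2 = 10374 / 57
w2 = 182 RPM

182 RPM


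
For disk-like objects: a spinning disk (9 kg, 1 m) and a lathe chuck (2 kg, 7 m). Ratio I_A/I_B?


Given: M1=9 kg, R1=1 m, M2=2 kg, R2=7 m
For a disk: I = (1/2)*M*R^2, so I_A/I_B = (M1*R1^2)/(M2*R2^2)
M1*R1^2 = 9*1 = 9
M2*R2^2 = 2*49 = 98
I_A/I_B = 9/98 = 9/98

9/98


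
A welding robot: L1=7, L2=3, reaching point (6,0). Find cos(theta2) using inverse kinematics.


Given: L1 = 7, L2 = 3, target (x, y) = (6, 0)
Using cos(theta2) = (x^2 + y^2 - L1^2 - L2^2) / (2*L1*L2)
x^2 + y^2 = 6^2 + 0 = 36
L1^2 + L2^2 = 49 + 9 = 58
Numerator = 36 - 58 = -22
Denominator = 2*7*3 = 42
cos(theta2) = -22/42 = -11/21

-11/21


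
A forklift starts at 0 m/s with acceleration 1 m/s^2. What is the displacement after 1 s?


Given: v0 = 0 m/s, a = 1 m/s^2, t = 1 s
Using s = v0*t + (1/2)*a*t^2
s = 0*1 + (1/2)*1*1^2
s = 0 + (1/2)*1
s = 0 + 1/2
s = 1/2

1/2 m


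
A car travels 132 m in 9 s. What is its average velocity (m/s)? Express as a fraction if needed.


Given: distance d = 132 m, time t = 9 s
Using v = d / t
v = 132 / 9
v = 44/3 m/s

44/3 m/s


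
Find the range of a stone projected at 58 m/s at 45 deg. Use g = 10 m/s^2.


Given: v0 = 58 m/s, theta = 45 deg, g = 10 m/s^2
sin(2*45) = sin(90) = 1
Using R = v0^2 * sin(2*theta) / g
R = 58^2 * 1 / 10
R = 3364 / 10
R = 1682/5 m

1682/5 m


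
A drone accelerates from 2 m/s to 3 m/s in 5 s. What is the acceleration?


Given: initial velocity v0 = 2 m/s, final velocity v = 3 m/s, time t = 5 s
Using a = (v - v0) / t
a = (3 - 2) / 5
a = 1 / 5
a = 1/5 m/s^2

1/5 m/s^2


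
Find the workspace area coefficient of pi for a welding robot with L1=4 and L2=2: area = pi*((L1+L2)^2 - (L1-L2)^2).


Given: L1 = 4, L2 = 2
(L1+L2)^2 = (6)^2 = 36
(L1-L2)^2 = (2)^2 = 4
Difference = 36 - 4 = 32
This equals 4*L1*L2 = 4*4*2 = 32
Workspace area = 32*pi

32


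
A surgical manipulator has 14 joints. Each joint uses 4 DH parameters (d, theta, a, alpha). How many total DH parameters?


Given: 14 joints, 4 DH parameters per joint (d, theta, a, alpha)
Total DH parameters = number_of_joints * 4
Total = 14 * 4
Total = 56

56


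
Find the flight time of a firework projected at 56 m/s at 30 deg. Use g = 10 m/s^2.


Given: v0 = 56 m/s, theta = 30 deg, g = 10 m/s^2
sin(30) = 1/2
Using T = 2*v0*sin(theta) / g
T = 2*56*1/2 / 10
T = 56 / 10
T = 28/5 s

28/5 s


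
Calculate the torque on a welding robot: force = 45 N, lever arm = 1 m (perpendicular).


Given: F = 45 N, r = 1 m, angle = 90 deg (perpendicular)
Using tau = F * r * sin(90)
sin(90) = 1
tau = 45 * 1 * 1
tau = 45 Nm

45 Nm


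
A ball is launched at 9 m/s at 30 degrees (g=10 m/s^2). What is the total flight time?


Given: v0 = 9 m/s, theta = 30 deg, g = 10 m/s^2
sin(30) = 1/2
Using T = 2*v0*sin(theta) / g
T = 2*9*1/2 / 10
T = 9 / 10
T = 9/10 s

9/10 s


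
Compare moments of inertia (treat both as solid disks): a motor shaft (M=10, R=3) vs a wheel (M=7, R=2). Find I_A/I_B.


Given: M1=10 kg, R1=3 m, M2=7 kg, R2=2 m
For a disk: I = (1/2)*M*R^2, so I_A/I_B = (M1*R1^2)/(M2*R2^2)
M1*R1^2 = 10*9 = 90
M2*R2^2 = 7*4 = 28
I_A/I_B = 90/28 = 45/14

45/14


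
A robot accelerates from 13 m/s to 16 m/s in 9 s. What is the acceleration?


Given: initial velocity v0 = 13 m/s, final velocity v = 16 m/s, time t = 9 s
Using a = (v - v0) / t
a = (16 - 13) / 9
a = 3 / 9
a = 1/3 m/s^2

1/3 m/s^2


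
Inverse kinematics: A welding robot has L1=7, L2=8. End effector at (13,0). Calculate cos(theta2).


Given: L1 = 7, L2 = 8, target (x, y) = (13, 0)
Using cos(theta2) = (x^2 + y^2 - L1^2 - L2^2) / (2*L1*L2)
x^2 + y^2 = 13^2 + 0 = 169
L1^2 + L2^2 = 49 + 64 = 113
Numerator = 169 - 113 = 56
Denominator = 2*7*8 = 112
cos(theta2) = 56/112 = 1/2

1/2


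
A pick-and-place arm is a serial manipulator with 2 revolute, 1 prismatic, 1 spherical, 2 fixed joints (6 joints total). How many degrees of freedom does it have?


Given: serial robot with 2 revolute, 1 prismatic, 1 spherical, 2 fixed joints
DOF contribution per joint type: revolute=1, prismatic=1, spherical=3, fixed=0
DOF = 2*1 + 1*1 + 1*3 + 2*0
DOF = 6

6


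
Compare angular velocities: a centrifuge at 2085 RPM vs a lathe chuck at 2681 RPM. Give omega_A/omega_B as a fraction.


Given: RPM_A = 2085, RPM_B = 2681
omega = 2*pi*RPM/60, so omega_A/omega_B = RPM_A / RPM_B
omega_A/omega_B = 2085 / 2681
omega_A/omega_B = 2085/2681

2085/2681


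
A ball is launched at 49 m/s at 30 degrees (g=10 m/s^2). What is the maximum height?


Given: v0 = 49 m/s, theta = 30 deg, g = 10 m/s^2
sin^2(30) = 1/4
Using H = v0^2 * sin^2(theta) / (2*g)
H = 49^2 * 1/4 / (2*10)
H = 2401 * 1/4 / 20
H = 2401/4 / 20
H = 2401/80 m

2401/80 m


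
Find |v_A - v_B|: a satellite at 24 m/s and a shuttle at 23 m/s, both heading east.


Given: v_A = 24 m/s east, v_B = 23 m/s east
Both move in the same direction; relative speed = |v_A - v_B|
|24 - 23| = |1|
= 1 m/s

1 m/s


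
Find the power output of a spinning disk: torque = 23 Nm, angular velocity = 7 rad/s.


Given: tau = 23 Nm, omega = 7 rad/s
Using P = tau * omega
P = 23 * 7
P = 161 W

161 W


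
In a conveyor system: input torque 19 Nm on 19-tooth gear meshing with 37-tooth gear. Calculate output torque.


Given: N1 = 19, N2 = 37, T1 = 19 Nm
Using T2/T1 = N2/N1
T2 = T1 * N2 / N1
T2 = 19 * 37 / 19
T2 = 703 / 19
T2 = 37 Nm

37 Nm


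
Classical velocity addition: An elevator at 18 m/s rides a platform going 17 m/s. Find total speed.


Given: object velocity = 18 m/s, platform velocity = 17 m/s (same direction)
Using classical velocity addition: v_total = v_object + v_platform
v_total = 18 + 17
v_total = 35 m/s

35 m/s


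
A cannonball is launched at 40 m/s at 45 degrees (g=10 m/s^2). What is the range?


Given: v0 = 40 m/s, theta = 45 deg, g = 10 m/s^2
sin(2*45) = sin(90) = 1
Using R = v0^2 * sin(2*theta) / g
R = 40^2 * 1 / 10
R = 1600 / 10
R = 160 m

160 m


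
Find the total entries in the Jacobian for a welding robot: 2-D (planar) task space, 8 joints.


Given: task space dimension = 2, joints = 8
Jacobian is a 2 x 8 matrix
Total entries = rows * columns
Total = 2 * 8
Total = 16

16


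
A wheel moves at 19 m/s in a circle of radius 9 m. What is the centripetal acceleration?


Given: v = 19 m/s, r = 9 m
Using a_c = v^2 / r
a_c = 19^2 / 9
a_c = 361 / 9
a_c = 361/9 m/s^2

361/9 m/s^2


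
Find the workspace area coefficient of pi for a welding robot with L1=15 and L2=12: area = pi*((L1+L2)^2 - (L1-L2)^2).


Given: L1 = 15, L2 = 12
(L1+L2)^2 = (27)^2 = 729
(L1-L2)^2 = (3)^2 = 9
Difference = 729 - 9 = 720
This equals 4*L1*L2 = 4*15*12 = 720
Workspace area = 720*pi

720


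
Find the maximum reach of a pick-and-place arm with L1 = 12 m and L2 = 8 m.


Given: L1 = 12 m, L2 = 8 m
For a 2-link planar arm, max reach = L1 + L2 (fully extended)
Max reach = 12 + 8
Max reach = 20 m

20 m


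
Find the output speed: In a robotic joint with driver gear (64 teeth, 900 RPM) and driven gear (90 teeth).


Given: N1 = 64 teeth, w1 = 900 RPM, N2 = 90 teeth
Using N1*w1 = N2*w2
w2 = N1*w1 / N2
w2 = 64*900 / 90
w2 = 57600 / 90
w2 = 640 RPM

640 RPM


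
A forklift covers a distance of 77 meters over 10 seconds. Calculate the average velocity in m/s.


Given: distance d = 77 m, time t = 10 s
Using v = d / t
v = 77 / 10
v = 77/10 m/s

77/10 m/s


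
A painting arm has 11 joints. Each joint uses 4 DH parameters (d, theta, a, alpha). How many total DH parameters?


Given: 11 joints, 4 DH parameters per joint (d, theta, a, alpha)
Total DH parameters = number_of_joints * 4
Total = 11 * 4
Total = 44

44


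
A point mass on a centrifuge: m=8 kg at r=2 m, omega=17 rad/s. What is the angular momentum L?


Given: m = 8 kg, r = 2 m, omega = 17 rad/s
For a point mass: I = m*r^2
I = 8*2^2 = 8*4 = 32
L = I*omega = 32*17
L = 544 kg*m^2/s

544 kg*m^2/s


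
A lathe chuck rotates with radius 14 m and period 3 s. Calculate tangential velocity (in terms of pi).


Given: radius r = 14 m, period T = 3 s
Using v = 2*pi*r / T
v = 2*pi*14 / 3
v = 28*pi / 3
v = 28/3*pi m/s

28/3*pi m/s


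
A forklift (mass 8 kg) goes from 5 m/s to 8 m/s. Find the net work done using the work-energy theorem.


Given: m = 8 kg, v0 = 5 m/s, v = 8 m/s
Using W = (1/2)*m*(v^2 - v0^2)
v^2 = 8^2 = 64
v0^2 = 5^2 = 25
v^2 - v0^2 = 64 - 25 = 39
W = (1/2)*8*39 = 156 J

156 J


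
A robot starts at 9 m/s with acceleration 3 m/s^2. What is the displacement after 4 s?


Given: v0 = 9 m/s, a = 3 m/s^2, t = 4 s
Using s = v0*t + (1/2)*a*t^2
s = 9*4 + (1/2)*3*4^2
s = 36 + (1/2)*48
s = 36 + 24
s = 60

60 m


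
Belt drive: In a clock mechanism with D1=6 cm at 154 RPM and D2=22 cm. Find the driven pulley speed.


Given: D1 = 6 cm, w1 = 154 RPM, D2 = 22 cm
Using D1*w1 = D2*w2
w2 = D1*w1 / D2
w2 = 6*154 / 22
w2 = 924 / 22
w2 = 42 RPM

42 RPM


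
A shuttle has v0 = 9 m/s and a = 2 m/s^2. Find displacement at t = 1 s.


Given: v0 = 9 m/s, a = 2 m/s^2, t = 1 s
Using s = v0*t + (1/2)*a*t^2
s = 9*1 + (1/2)*2*1^2
s = 9 + (1/2)*2
s = 9 + 1
s = 10

10 m


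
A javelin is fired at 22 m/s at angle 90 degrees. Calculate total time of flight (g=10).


Given: v0 = 22 m/s, theta = 90 deg, g = 10 m/s^2
sin(90) = 1
Using T = 2*v0*sin(theta) / g
T = 2*22*1 / 10
T = 44 / 10
T = 22/5 s

22/5 s


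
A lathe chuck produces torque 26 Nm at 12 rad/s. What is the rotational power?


Given: tau = 26 Nm, omega = 12 rad/s
Using P = tau * omega
P = 26 * 12
P = 312 W

312 W


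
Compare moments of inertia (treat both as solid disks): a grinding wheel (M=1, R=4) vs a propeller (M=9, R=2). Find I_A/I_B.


Given: M1=1 kg, R1=4 m, M2=9 kg, R2=2 m
For a disk: I = (1/2)*M*R^2, so I_A/I_B = (M1*R1^2)/(M2*R2^2)
M1*R1^2 = 1*16 = 16
M2*R2^2 = 9*4 = 36
I_A/I_B = 16/36 = 4/9

4/9


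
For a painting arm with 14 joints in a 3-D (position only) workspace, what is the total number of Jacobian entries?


Given: task space dimension = 3, joints = 14
Jacobian is a 3 x 14 matrix
Total entries = rows * columns
Total = 3 * 14
Total = 42

42


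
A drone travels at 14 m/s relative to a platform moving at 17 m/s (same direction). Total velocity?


Given: object velocity = 14 m/s, platform velocity = 17 m/s (same direction)
Using classical velocity addition: v_total = v_object + v_platform
v_total = 14 + 17
v_total = 31 m/s

31 m/s


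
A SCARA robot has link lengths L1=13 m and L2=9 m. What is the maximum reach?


Given: L1 = 13 m, L2 = 9 m
For a 2-link planar arm, max reach = L1 + L2 (fully extended)
Max reach = 13 + 9
Max reach = 22 m

22 m


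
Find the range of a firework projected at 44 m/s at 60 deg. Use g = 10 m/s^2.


Given: v0 = 44 m/s, theta = 60 deg, g = 10 m/s^2
sin(2*60) = sin(120) = sqrt(3)/2
Using R = v0^2 * sin(2*theta) / g
R = 44^2 * (sqrt(3)/2) / 10
R = 1936 * sqrt(3) / 20
R = 484/5*sqrt(3) m

484/5*sqrt(3) m


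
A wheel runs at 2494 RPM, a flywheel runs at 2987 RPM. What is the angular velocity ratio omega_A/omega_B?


Given: RPM_A = 2494, RPM_B = 2987
omega = 2*pi*RPM/60, so omega_A/omega_B = RPM_A / RPM_B
omega_A/omega_B = 2494 / 2987
omega_A/omega_B = 86/103

86/103


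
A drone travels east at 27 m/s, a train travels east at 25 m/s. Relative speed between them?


Given: v_A = 27 m/s east, v_B = 25 m/s east
Both move in the same direction; relative speed = |v_A - v_B|
|27 - 25| = |2|
= 2 m/s

2 m/s


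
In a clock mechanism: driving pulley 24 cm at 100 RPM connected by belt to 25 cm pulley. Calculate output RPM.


Given: D1 = 24 cm, w1 = 100 RPM, D2 = 25 cm
Using D1*w1 = D2*w2
w2 = D1*w1 / D2
w2 = 24*100 / 25
w2 = 2400 / 25
w2 = 96 RPM

96 RPM


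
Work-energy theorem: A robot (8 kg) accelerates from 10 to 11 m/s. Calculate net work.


Given: m = 8 kg, v0 = 10 m/s, v = 11 m/s
Using W = (1/2)*m*(v^2 - v0^2)
v^2 = 11^2 = 121
v0^2 = 10^2 = 100
v^2 - v0^2 = 121 - 100 = 21
W = (1/2)*8*21 = 84 J

84 J


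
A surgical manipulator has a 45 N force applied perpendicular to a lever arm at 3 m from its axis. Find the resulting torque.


Given: F = 45 N, r = 3 m, angle = 90 deg (perpendicular)
Using tau = F * r * sin(90)
sin(90) = 1
tau = 45 * 3 * 1
tau = 135 Nm

135 Nm


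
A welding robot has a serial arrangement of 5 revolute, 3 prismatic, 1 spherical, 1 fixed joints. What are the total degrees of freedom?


Given: serial robot with 5 revolute, 3 prismatic, 1 spherical, 1 fixed joints
DOF contribution per joint type: revolute=1, prismatic=1, spherical=3, fixed=0
DOF = 5*1 + 3*1 + 1*3 + 1*0
DOF = 11

11


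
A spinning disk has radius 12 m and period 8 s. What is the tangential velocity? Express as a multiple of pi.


Given: radius r = 12 m, period T = 8 s
Using v = 2*pi*r / T
v = 2*pi*12 / 8
v = 24*pi / 8
v = 3*pi m/s

3*pi m/s


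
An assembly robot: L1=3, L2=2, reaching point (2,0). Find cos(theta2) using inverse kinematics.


Given: L1 = 3, L2 = 2, target (x, y) = (2, 0)
Using cos(theta2) = (x^2 + y^2 - L1^2 - L2^2) / (2*L1*L2)
x^2 + y^2 = 2^2 + 0 = 4
L1^2 + L2^2 = 9 + 4 = 13
Numerator = 4 - 13 = -9
Denominator = 2*3*2 = 12
cos(theta2) = -9/12 = -3/4

-3/4


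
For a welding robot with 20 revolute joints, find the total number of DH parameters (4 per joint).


Given: 20 joints, 4 DH parameters per joint (d, theta, a, alpha)
Total DH parameters = number_of_joints * 4
Total = 20 * 4
Total = 80

80


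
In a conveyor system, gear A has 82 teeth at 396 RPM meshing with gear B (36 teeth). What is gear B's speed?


Given: N1 = 82 teeth, w1 = 396 RPM, N2 = 36 teeth
Using N1*w1 = N2*w2
w2 = N1*w1 / N2
w2 = 82*396 / 36
w2 = 32472 / 36
w2 = 902 RPM

902 RPM


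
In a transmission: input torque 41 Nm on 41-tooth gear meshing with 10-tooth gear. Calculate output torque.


Given: N1 = 41, N2 = 10, T1 = 41 Nm
Using T2/T1 = N2/N1
T2 = T1 * N2 / N1
T2 = 41 * 10 / 41
T2 = 410 / 41
T2 = 10 Nm

10 Nm


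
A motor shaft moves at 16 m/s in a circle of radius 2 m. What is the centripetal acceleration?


Given: v = 16 m/s, r = 2 m
Using a_c = v^2 / r
a_c = 16^2 / 2
a_c = 256 / 2
a_c = 128 m/s^2

128 m/s^2


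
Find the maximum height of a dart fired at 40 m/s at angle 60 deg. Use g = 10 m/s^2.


Given: v0 = 40 m/s, theta = 60 deg, g = 10 m/s^2
sin^2(60) = 3/4
Using H = v0^2 * sin^2(theta) / (2*g)
H = 40^2 * 3/4 / (2*10)
H = 1600 * 3/4 / 20
H = 1200 / 20
H = 60 m

60 m


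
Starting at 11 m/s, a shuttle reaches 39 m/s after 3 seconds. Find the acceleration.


Given: initial velocity v0 = 11 m/s, final velocity v = 39 m/s, time t = 3 s
Using a = (v - v0) / t
a = (39 - 11) / 3
a = 28 / 3
a = 28/3 m/s^2

28/3 m/s^2


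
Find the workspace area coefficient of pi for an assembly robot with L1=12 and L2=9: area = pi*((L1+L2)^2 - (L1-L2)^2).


Given: L1 = 12, L2 = 9
(L1+L2)^2 = (21)^2 = 441
(L1-L2)^2 = (3)^2 = 9
Difference = 441 - 9 = 432
This equals 4*L1*L2 = 4*12*9 = 432
Workspace area = 432*pi

432


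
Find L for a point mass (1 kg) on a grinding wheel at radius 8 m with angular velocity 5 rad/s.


Given: m = 1 kg, r = 8 m, omega = 5 rad/s
For a point mass: I = m*r^2
I = 1*8^2 = 1*64 = 64
L = I*omega = 64*5
L = 320 kg*m^2/s

320 kg*m^2/s


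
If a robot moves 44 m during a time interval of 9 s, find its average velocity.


Given: distance d = 44 m, time t = 9 s
Using v = d / t
v = 44 / 9
v = 44/9 m/s

44/9 m/s


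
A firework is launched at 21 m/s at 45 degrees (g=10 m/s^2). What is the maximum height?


Given: v0 = 21 m/s, theta = 45 deg, g = 10 m/s^2
sin^2(45) = 1/2
Using H = v0^2 * sin^2(theta) / (2*g)
H = 21^2 * 1/2 / (2*10)
H = 441 * 1/2 / 20
H = 441/2 / 20
H = 441/40 m

441/40 m


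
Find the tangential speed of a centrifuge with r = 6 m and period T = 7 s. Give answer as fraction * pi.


Given: radius r = 6 m, period T = 7 s
Using v = 2*pi*r / T
v = 2*pi*6 / 7
v = 12*pi / 7
v = 12/7*pi m/s

12/7*pi m/s


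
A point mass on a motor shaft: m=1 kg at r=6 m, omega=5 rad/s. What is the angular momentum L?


Given: m = 1 kg, r = 6 m, omega = 5 rad/s
For a point mass: I = m*r^2
I = 1*6^2 = 1*36 = 36
L = I*omega = 36*5
L = 180 kg*m^2/s

180 kg*m^2/s


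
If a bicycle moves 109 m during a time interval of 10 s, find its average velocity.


Given: distance d = 109 m, time t = 10 s
Using v = d / t
v = 109 / 10
v = 109/10 m/s

109/10 m/s


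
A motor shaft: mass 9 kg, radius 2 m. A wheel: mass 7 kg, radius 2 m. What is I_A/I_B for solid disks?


Given: M1=9 kg, R1=2 m, M2=7 kg, R2=2 m
For a disk: I = (1/2)*M*R^2, so I_A/I_B = (M1*R1^2)/(M2*R2^2)
M1*R1^2 = 9*4 = 36
M2*R2^2 = 7*4 = 28
I_A/I_B = 36/28 = 9/7

9/7


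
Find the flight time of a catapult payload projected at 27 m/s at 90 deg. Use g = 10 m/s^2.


Given: v0 = 27 m/s, theta = 90 deg, g = 10 m/s^2
sin(90) = 1
Using T = 2*v0*sin(theta) / g
T = 2*27*1 / 10
T = 54 / 10
T = 27/5 s

27/5 s


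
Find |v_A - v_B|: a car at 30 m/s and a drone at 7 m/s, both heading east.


Given: v_A = 30 m/s east, v_B = 7 m/s east
Both move in the same direction; relative speed = |v_A - v_B|
|30 - 7| = |23|
= 23 m/s

23 m/s


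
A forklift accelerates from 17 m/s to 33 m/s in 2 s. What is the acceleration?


Given: initial velocity v0 = 17 m/s, final velocity v = 33 m/s, time t = 2 s
Using a = (v - v0) / t
a = (33 - 17) / 2
a = 16 / 2
a = 8 m/s^2

8 m/s^2
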